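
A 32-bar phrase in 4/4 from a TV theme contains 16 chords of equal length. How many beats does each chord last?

32 bars × 4 beats/bar = 128 beats total.
128 beats ÷ 16 chords = 8 beats per chord.

8 beats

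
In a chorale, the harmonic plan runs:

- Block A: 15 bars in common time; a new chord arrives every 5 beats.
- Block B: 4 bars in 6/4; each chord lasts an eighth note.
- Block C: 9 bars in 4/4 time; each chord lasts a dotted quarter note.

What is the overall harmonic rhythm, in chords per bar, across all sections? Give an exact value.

3 chords per bar

A: 15 bars of 4 beats is 60 beats; at 5 beats each that's 12 chords.
B: 4 bars of 6 beats is 24 beats; at 0.5 beats each that's 48 chords.
C: 9 bars of 4 beats is 36 beats; at 1.5 beats each that's 24 chords.
Overall: 84 chords over 28 bars → 84/28 = 3 chords per bar.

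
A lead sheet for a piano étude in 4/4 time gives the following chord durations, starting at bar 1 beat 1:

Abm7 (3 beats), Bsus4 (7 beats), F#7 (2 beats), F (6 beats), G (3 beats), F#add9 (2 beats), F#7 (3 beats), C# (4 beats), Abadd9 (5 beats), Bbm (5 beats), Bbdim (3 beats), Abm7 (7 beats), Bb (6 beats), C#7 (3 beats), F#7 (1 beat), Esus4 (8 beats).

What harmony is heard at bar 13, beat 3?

Bb

Beat 3 of bar 13 is beat (13−1)×4 + 3 = 51 overall.
Running totals: Abm7 ends at 3, Bsus4 ends at 10, F#7 ends at 12, F ends at 18, G ends at 21, F#add9 ends at 23, F#7 ends at 26, C# ends at 30, Abadd9 ends at 35, Bbm ends at 40, Bbdim ends at 43, Abm7 ends at 50, Bb ends at 56.
Beat 51 falls within Bb.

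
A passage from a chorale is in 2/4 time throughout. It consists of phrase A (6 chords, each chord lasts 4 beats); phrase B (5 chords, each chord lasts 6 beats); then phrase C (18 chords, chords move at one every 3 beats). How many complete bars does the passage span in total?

54 bars

A: 6 × 4 = 24 beats = 12 bars.
B: 5 × 6 = 30 beats = 15 bars.
C: 18 × 3 = 54 beats = 27 bars.
Total: 12 + 15 + 27 = 54 bars.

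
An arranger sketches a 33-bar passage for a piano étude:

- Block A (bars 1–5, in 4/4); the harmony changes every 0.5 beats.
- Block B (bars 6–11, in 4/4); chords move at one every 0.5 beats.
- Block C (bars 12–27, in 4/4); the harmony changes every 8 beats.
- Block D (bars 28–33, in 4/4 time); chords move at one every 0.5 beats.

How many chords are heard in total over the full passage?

A has 20 beats and chords last 0.5 each, so 40 chords.
B has 24 beats and chords last 0.5 each, so 48 chords.
C has 64 beats and chords last 8 each, so 8 chords.
D has 24 beats and chords last 0.5 each, so 48 chords.
Total: 40 + 48 + 8 + 48 = 144.

144 chords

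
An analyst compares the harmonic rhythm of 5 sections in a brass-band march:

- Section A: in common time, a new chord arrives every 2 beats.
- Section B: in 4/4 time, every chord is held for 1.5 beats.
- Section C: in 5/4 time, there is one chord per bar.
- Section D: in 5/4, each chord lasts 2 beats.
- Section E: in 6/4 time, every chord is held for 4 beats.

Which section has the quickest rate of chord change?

A: 4 beats/bar ÷ 2 beats/chord = 2 chords/bar.
B: 4 beats/bar ÷ 1.5 beats/chord = 8/3 chords/bar.
C: 5 beats/bar ÷ 5 beats/chord = 1 chord/bar.
D: 5 beats/bar ÷ 2 beats/chord = 2.5 chords/bar.
E: 6 beats/bar ÷ 4 beats/chord = 1.5 chords/bar.
Fastest is B at 8/3 chords/bar.

Section B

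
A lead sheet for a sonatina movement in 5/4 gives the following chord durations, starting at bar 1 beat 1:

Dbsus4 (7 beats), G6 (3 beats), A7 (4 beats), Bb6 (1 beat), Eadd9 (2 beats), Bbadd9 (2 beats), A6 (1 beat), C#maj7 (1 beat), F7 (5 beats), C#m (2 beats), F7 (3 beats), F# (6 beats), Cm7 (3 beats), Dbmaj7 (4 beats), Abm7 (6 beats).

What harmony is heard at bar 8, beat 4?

Cm7

Beat 4 of bar 8 is beat (8−1)×5 + 4 = 39 overall.
Running totals: Dbsus4 ends at 7, G6 ends at 10, A7 ends at 14, Bb6 ends at 15, Eadd9 ends at 17, Bbadd9 ends at 19, A6 ends at 20, C#maj7 ends at 21, F7 ends at 26, C#m ends at 28, F7 ends at 31, F# ends at 37, Cm7 ends at 40.
Beat 39 falls within Cm7.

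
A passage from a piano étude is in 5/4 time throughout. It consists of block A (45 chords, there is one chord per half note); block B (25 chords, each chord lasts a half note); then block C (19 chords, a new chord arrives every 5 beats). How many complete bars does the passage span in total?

A: 45 × 2 = 90 beats = 18 bars.
B: 25 × 2 = 50 beats = 10 bars.
C: 19 × 5 = 95 beats = 19 bars.
Total: 18 + 10 + 19 = 47 bars.

47 bars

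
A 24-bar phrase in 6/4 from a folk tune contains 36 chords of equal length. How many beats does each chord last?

24 bars × 6 beats/bar = 144 beats total.
144 beats ÷ 36 chords = 4 beats per chord.
(That is a whole note.)

4 beats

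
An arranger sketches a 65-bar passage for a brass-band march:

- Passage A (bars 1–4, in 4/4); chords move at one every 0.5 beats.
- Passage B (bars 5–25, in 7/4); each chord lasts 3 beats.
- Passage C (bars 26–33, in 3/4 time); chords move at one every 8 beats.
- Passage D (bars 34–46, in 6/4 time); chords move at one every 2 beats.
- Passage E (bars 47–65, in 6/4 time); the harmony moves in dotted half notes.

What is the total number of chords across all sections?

161 chords

A: 4·4 = 16 beats, 16/0.5 = 32 chords.
B: 21·7 = 147 beats, 147/3 = 49 chords.
C: 8·3 = 24 beats, 24/8 = 3 chords.
D: 13·6 = 78 beats, 78/2 = 39 chords.
E: 19·6 = 114 beats, 114/3 = 38 chords.
Total: 32 + 49 + 3 + 39 + 38 = 161.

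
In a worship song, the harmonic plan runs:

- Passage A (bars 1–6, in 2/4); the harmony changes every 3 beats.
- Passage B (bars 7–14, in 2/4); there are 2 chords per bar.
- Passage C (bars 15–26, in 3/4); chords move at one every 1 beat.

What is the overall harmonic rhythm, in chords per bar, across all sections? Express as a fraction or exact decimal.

28/13 chords per bar

A: 6 × 2 = 12 beats ÷ 3 = 4 chords.
B: 8 × 2 = 16 beats ÷ 1 = 16 chords.
C: 12 × 3 = 36 beats ÷ 1 = 36 chords.
Overall: 56 chords over 26 bars → 56/26 = 28/13 chords per bar.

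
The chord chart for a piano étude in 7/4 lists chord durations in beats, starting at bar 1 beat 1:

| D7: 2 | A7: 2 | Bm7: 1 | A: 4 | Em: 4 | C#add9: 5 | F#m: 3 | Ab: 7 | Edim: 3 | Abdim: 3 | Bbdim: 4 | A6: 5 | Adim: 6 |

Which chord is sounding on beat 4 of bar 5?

Abdim

Beat 4 of bar 5 is beat (5−1)×7 + 4 = 32 overall.
Running totals: D7 ends at 2, A7 ends at 4, Bm7 ends at 5, A ends at 9, Em ends at 13, C#add9 ends at 18, F#m ends at 21, Ab ends at 28, Edim ends at 31, Abdim ends at 34.
Beat 32 falls within Abdim.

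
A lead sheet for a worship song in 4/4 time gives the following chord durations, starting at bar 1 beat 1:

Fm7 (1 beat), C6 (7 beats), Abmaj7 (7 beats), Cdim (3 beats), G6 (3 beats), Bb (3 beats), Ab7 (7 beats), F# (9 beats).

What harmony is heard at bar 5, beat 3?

Beat 3 of bar 5 is beat (5−1)×4 + 3 = 19 overall.
Running totals: Fm7 ends at 1, C6 ends at 8, Abmaj7 ends at 15, Cdim ends at 18, G6 ends at 21.
Beat 19 falls within G6.

G6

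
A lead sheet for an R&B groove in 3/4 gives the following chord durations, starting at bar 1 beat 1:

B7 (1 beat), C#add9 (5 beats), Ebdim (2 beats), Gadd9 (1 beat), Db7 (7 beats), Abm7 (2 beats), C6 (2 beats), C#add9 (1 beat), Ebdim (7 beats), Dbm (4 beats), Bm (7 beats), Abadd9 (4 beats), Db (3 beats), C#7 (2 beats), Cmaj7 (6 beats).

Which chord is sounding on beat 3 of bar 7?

C#add9

Beat 3 of bar 7 is beat (7−1)×3 + 3 = 21 overall.
Running totals: B7 ends at 1, C#add9 ends at 6, Ebdim ends at 8, Gadd9 ends at 9, Db7 ends at 16, Abm7 ends at 18, C6 ends at 20, C#add9 ends at 21.
Beat 21 falls within C#add9.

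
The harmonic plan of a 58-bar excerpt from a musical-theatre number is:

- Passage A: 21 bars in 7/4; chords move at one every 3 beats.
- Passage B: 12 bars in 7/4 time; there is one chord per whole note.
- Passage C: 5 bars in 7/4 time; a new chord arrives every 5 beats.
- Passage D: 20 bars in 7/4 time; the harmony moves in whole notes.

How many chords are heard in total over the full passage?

112 chords

A: 21·7 = 147 beats, 147/3 = 49 chords.
B: 12·7 = 84 beats, 84/4 = 21 chords.
C: 5·7 = 35 beats, 35/5 = 7 chords.
D: 20·7 = 140 beats, 140/4 = 35 chords.
Total: 49 + 21 + 7 + 35 = 112.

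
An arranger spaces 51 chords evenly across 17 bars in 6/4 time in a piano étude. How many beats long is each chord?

2 beats

17 bars × 6 beats/bar = 102 beats total.
102 beats ÷ 51 chords = 2 beats per chord.
(That is a half note.)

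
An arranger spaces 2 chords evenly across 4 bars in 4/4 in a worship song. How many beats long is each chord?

8 beats

4 bars × 4 beats/bar = 16 beats total.
16 beats ÷ 2 chords = 8 beats per chord.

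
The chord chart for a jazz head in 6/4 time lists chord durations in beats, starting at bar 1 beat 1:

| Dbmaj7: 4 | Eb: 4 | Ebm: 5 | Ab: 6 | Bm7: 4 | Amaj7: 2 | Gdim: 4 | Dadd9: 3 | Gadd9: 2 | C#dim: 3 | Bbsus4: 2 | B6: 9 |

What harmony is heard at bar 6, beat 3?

Gadd9

Beat 3 of bar 6 is beat (6−1)×6 + 3 = 33 overall.
Running totals: Dbmaj7 ends at 4, Eb ends at 8, Ebm ends at 13, Ab ends at 19, Bm7 ends at 23, Amaj7 ends at 25, Gdim ends at 29, Dadd9 ends at 32, Gadd9 ends at 34.
Beat 33 falls within Gadd9.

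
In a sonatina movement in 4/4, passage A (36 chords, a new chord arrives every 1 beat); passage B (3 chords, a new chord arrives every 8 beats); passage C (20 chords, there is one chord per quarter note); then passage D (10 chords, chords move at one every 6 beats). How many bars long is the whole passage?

35 bars

A: 36 × 1 = 36 beats = 9 bars.
B: 3 × 8 = 24 beats = 6 bars.
C: 20 × 1 = 20 beats = 5 bars.
D: 10 × 6 = 60 beats = 15 bars.
Total: 9 + 6 + 5 + 15 = 35 bars.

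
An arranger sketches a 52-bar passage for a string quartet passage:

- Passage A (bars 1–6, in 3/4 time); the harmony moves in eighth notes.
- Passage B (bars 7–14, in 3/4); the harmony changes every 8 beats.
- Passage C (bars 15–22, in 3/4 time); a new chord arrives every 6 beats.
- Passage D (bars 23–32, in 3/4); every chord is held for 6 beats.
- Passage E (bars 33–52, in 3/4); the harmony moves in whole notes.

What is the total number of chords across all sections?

63 chords

A: 6 bars × 3 beats = 18 beats; 0.5 beats/chord → 36 chords.
B: 8 bars × 3 beats = 24 beats; 8 beats/chord → 3 chords.
C: 8 bars × 3 beats = 24 beats; 6 beats/chord → 4 chords.
D: 10 bars × 3 beats = 30 beats; 6 beats/chord → 5 chords.
E: 20 bars × 3 beats = 60 beats; 4 beats/chord → 15 chords.
Total: 36 + 3 + 4 + 5 + 15 = 63.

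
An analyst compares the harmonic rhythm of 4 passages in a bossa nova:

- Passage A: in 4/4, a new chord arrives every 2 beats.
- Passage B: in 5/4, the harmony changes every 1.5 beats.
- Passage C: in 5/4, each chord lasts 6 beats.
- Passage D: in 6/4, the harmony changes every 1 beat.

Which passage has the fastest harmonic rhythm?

A: each chord is 2 beats in 4/4, so 2 per bar.
B: each chord is 1.5 beats in 5/4, so 10/3 per bar.
C: each chord is 6 beats in 5/4, so 5/6 per bar.
D: each chord is 1 beat in 6/4, so 6 per bar.
Fastest is D at 6 chords/bar.

Passage D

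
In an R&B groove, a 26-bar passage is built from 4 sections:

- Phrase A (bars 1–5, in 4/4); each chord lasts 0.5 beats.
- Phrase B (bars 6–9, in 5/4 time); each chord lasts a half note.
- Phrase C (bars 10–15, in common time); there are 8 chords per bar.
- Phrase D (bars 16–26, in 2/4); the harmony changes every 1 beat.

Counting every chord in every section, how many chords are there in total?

A: 5 bars × 4 beats = 20 beats; 0.5 beats/chord → 40 chords.
B: 4 bars × 5 beats = 20 beats; 2 beats/chord → 10 chords.
C: 6 bars × 4 beats = 24 beats; 0.5 beats/chord → 48 chords.
D: 11 bars × 2 beats = 22 beats; 1 beat/chord → 22 chords.
Total: 40 + 10 + 48 + 22 = 120.

120 chords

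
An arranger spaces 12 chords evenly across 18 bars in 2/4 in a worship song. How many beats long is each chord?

18 bars × 2 beats/bar = 36 beats total.
36 beats ÷ 12 chords = 3 beats per chord.
(That is a dotted half note.)

3 beats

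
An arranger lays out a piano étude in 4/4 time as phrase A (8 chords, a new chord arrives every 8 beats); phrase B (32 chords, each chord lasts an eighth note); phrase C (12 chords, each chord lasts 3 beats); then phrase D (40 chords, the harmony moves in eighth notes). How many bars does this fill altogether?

34 bars

A: 8 × 8 = 64 beats = 16 bars.
B: 32 × 0.5 = 16 beats = 4 bars.
C: 12 × 3 = 36 beats = 9 bars.
D: 40 × 0.5 = 20 beats = 5 bars.
Total: 16 + 4 + 9 + 5 = 34 bars.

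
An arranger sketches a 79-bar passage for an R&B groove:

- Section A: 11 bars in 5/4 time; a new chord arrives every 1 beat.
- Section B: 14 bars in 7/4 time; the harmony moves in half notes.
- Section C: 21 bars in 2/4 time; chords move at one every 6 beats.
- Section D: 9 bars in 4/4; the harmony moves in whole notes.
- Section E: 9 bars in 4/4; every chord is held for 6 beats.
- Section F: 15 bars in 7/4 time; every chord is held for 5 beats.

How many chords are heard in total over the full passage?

A: 11·5 = 55 beats, 55/1 = 55 chords.
B: 14·7 = 98 beats, 98/2 = 49 chords.
C: 21·2 = 42 beats, 42/6 = 7 chords.
D: 9·4 = 36 beats, 36/4 = 9 chords.
E: 9·4 = 36 beats, 36/6 = 6 chords.
F: 15·7 = 105 beats, 105/5 = 21 chords.
Total: 55 + 49 + 7 + 9 + 6 + 21 = 147.

147 chords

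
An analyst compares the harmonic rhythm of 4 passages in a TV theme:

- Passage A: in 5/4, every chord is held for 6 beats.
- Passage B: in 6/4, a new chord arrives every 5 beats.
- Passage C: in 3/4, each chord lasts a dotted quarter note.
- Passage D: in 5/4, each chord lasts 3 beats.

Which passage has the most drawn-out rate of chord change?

Passage A

A: 5 beats/bar ÷ 6 beats/chord = 5/6 chords/bar.
B: 6 beats/bar ÷ 5 beats/chord = 1.2 chords/bar.
C: 3 beats/bar ÷ 1.5 beats/chord = 2 chords/bar.
D: 5 beats/bar ÷ 3 beats/chord = 5/3 chords/bar.
Slowest is A at 5/6 chords/bar.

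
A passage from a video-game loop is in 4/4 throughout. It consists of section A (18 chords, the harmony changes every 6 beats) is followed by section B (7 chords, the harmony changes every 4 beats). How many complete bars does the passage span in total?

34 bars

A: 18 × 6 = 108 beats = 27 bars.
B: 7 × 4 = 28 beats = 7 bars.
Total: 27 + 7 = 34 bars.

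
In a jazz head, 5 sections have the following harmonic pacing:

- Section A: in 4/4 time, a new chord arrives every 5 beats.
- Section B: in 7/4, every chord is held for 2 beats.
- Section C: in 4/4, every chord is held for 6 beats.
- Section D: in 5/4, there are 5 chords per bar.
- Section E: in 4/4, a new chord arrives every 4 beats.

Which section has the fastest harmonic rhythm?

A: 4 beats/bar ÷ 5 beats/chord = 0.8 chords/bar.
B: 7 beats/bar ÷ 2 beats/chord = 3.5 chords/bar.
C: 4 beats/bar ÷ 6 beats/chord = 2/3 chords/bar.
D: 5 beats/bar ÷ 1 beat/chord = 5 chords/bar.
E: 4 beats/bar ÷ 4 beats/chord = 1 chord/bar.
Fastest is D at 5 chords/bar.

Section D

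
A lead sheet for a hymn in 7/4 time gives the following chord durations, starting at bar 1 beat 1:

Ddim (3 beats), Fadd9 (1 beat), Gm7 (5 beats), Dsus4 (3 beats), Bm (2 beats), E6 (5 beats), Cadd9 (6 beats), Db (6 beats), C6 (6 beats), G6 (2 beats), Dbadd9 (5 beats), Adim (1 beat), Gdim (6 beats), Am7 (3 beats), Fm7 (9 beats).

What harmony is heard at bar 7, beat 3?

Adim

Beat 3 of bar 7 is beat (7−1)×7 + 3 = 45 overall.
Running totals: Ddim ends at 3, Fadd9 ends at 4, Gm7 ends at 9, Dsus4 ends at 12, Bm ends at 14, E6 ends at 19, Cadd9 ends at 25, Db ends at 31, C6 ends at 37, G6 ends at 39, Dbadd9 ends at 44, Adim ends at 45.
Beat 45 falls within Adim.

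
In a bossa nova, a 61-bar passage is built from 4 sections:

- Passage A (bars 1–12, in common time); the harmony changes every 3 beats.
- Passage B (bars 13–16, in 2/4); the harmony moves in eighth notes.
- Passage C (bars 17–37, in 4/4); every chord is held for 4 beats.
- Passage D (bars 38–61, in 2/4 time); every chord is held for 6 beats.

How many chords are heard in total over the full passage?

A: 12 bars × 4 beats = 48 beats; 3 beats/chord → 16 chords.
B: 4 bars × 2 beats = 8 beats; 0.5 beats/chord → 16 chords.
C: 21 bars × 4 beats = 84 beats; 4 beats/chord → 21 chords.
D: 24 bars × 2 beats = 48 beats; 6 beats/chord → 8 chords.
Total: 16 + 16 + 21 + 8 = 61.

61 chords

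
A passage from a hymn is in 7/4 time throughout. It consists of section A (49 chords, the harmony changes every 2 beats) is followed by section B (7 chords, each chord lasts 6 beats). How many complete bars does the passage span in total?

A: 49 × 2 = 98 beats = 14 bars.
B: 7 × 6 = 42 beats = 6 bars.
Total: 14 + 6 = 20 bars.

20 bars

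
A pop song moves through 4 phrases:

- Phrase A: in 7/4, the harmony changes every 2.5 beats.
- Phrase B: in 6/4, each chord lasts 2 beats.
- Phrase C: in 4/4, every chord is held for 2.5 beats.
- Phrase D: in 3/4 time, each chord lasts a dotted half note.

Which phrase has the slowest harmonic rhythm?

Phrase D

A: 7 beats/bar ÷ 2.5 beats/chord = 2.8 chords/bar.
B: 6 beats/bar ÷ 2 beats/chord = 3 chords/bar.
C: 4 beats/bar ÷ 2.5 beats/chord = 1.6 chords/bar.
D: 3 beats/bar ÷ 3 beats/chord = 1 chord/bar.
Slowest is D at 1 chords/bar.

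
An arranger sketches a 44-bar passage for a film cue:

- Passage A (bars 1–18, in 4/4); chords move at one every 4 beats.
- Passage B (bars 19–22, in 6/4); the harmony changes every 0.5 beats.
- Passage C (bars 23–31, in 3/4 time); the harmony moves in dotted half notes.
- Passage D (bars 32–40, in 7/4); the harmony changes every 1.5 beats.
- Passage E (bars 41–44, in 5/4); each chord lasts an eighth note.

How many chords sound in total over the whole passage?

A: 18·4 = 72 beats, 72/4 = 18 chords.
B: 4·6 = 24 beats, 24/0.5 = 48 chords.
C: 9·3 = 27 beats, 27/3 = 9 chords.
D: 9·7 = 63 beats, 63/1.5 = 42 chords.
E: 4·5 = 20 beats, 20/0.5 = 40 chords.
Total: 18 + 48 + 9 + 42 + 40 = 157.

157 chords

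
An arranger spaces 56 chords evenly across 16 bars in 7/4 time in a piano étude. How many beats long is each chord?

2 beats

16 bars × 7 beats/bar = 112 beats total.
112 beats ÷ 56 chords = 2 beats per chord.
(That is a half note.)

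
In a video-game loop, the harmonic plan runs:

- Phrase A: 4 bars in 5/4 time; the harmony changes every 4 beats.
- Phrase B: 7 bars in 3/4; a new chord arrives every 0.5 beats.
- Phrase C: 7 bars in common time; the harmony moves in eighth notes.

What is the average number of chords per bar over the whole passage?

A: 4 bars of 5 beats is 20 beats; at 4 beats each that's 5 chords.
B: 7 bars of 3 beats is 21 beats; at 0.5 beats each that's 42 chords.
C: 7 bars of 4 beats is 28 beats; at 0.5 beats each that's 56 chords.
Overall: 103 chords over 18 bars → 103/18 = 103/18 chords per bar.

103/18 chords per bar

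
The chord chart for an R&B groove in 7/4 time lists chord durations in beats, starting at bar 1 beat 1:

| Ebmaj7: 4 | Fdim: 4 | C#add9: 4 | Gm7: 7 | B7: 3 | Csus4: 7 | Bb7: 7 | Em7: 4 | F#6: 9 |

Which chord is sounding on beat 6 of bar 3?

Beat 6 of bar 3 is beat (3−1)×7 + 6 = 20 overall.
Running totals: Ebmaj7 ends at 4, Fdim ends at 8, C#add9 ends at 12, Gm7 ends at 19, B7 ends at 22.
Beat 20 falls within B7.

B7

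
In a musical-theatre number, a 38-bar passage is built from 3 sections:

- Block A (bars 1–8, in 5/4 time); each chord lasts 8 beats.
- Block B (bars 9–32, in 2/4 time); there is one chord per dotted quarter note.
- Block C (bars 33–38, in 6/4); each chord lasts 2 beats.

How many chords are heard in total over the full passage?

55 chords

A has 40 beats and chords last 8 each, so 5 chords.
B has 48 beats and chords last 1.5 each, so 32 chords.
C has 36 beats and chords last 2 each, so 18 chords.
Total: 5 + 32 + 18 = 55.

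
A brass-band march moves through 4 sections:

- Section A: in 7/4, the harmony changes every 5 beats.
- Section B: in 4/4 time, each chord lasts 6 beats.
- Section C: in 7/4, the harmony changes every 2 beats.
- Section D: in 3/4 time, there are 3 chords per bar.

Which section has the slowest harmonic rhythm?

Section B

A: 7 beats/bar ÷ 5 beats/chord = 1.4 chords/bar.
B: 4 beats/bar ÷ 6 beats/chord = 2/3 chords/bar.
C: 7 beats/bar ÷ 2 beats/chord = 3.5 chords/bar.
D: 3 beats/bar ÷ 1 beat/chord = 3 chords/bar.
Slowest is B at 2/3 chords/bar.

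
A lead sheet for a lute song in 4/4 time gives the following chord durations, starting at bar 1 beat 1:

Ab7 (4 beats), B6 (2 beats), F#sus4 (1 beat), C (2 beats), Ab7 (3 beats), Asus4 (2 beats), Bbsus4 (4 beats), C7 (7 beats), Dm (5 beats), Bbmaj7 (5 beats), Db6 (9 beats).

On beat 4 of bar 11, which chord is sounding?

Db6

Beat 4 of bar 11 is beat (11−1)×4 + 4 = 44 overall.
Running totals: Ab7 ends at 4, B6 ends at 6, F#sus4 ends at 7, C ends at 9, Ab7 ends at 12, Asus4 ends at 14, Bbsus4 ends at 18, C7 ends at 25, Dm ends at 30, Bbmaj7 ends at 35, Db6 ends at 44.
Beat 44 falls within Db6.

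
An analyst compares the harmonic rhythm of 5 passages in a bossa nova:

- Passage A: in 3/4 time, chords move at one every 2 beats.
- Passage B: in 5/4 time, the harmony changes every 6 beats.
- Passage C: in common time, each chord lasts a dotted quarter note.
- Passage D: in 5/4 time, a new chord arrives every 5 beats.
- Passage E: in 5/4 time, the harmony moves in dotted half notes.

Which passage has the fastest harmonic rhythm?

Passage C

A: 3 beats/bar ÷ 2 beats/chord = 1.5 chords/bar.
B: 5 beats/bar ÷ 6 beats/chord = 5/6 chords/bar.
C: 4 beats/bar ÷ 1.5 beats/chord = 8/3 chords/bar.
D: 5 beats/bar ÷ 5 beats/chord = 1 chord/bar.
E: 5 beats/bar ÷ 3 beats/chord = 5/3 chords/bar.
Fastest is C at 8/3 chords/bar.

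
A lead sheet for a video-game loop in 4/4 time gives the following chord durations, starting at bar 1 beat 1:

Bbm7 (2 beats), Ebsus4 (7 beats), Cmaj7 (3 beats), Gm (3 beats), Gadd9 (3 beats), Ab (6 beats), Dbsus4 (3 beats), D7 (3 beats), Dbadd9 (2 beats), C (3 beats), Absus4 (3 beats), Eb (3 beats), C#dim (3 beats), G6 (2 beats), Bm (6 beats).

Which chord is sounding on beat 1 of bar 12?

Beat 1 of bar 12 is beat (12−1)×4 + 1 = 45 overall.
Running totals: Bbm7 ends at 2, Ebsus4 ends at 9, Cmaj7 ends at 12, Gm ends at 15, Gadd9 ends at 18, Ab ends at 24, Dbsus4 ends at 27, D7 ends at 30, Dbadd9 ends at 32, C ends at 35, Absus4 ends at 38, Eb ends at 41, C#dim ends at 44, G6 ends at 46.
Beat 45 falls within G6.

G6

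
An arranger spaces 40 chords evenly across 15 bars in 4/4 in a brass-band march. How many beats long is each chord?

1.5 beats

15 bars × 4 beats/bar = 60 beats total.
60 beats ÷ 40 chords = 1.5 beats per chord.
(That is a dotted quarter note.)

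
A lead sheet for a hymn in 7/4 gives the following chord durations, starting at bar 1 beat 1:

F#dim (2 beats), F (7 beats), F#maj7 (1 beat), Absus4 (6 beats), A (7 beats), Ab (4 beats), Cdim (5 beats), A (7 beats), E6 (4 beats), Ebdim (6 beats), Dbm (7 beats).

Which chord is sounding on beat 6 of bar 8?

Beat 6 of bar 8 is beat (8−1)×7 + 6 = 55 overall.
Running totals: F#dim ends at 2, F ends at 9, F#maj7 ends at 10, Absus4 ends at 16, A ends at 23, Ab ends at 27, Cdim ends at 32, A ends at 39, E6 ends at 43, Ebdim ends at 49, Dbm ends at 56.
Beat 55 falls within Dbm.

Dbm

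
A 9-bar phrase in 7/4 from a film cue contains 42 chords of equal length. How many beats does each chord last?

1.5 beats

9 bars × 7 beats/bar = 63 beats total.
63 beats ÷ 42 chords = 1.5 beats per chord.
(That is a dotted quarter note.)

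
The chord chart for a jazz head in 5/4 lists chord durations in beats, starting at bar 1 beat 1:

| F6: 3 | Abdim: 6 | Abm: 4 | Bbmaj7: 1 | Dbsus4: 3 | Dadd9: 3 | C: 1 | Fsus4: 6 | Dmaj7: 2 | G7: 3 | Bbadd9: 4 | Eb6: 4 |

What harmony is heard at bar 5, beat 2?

Fsus4

Beat 2 of bar 5 is beat (5−1)×5 + 2 = 22 overall.
Running totals: F6 ends at 3, Abdim ends at 9, Abm ends at 13, Bbmaj7 ends at 14, Dbsus4 ends at 17, Dadd9 ends at 20, C ends at 21, Fsus4 ends at 27.
Beat 22 falls within Fsus4.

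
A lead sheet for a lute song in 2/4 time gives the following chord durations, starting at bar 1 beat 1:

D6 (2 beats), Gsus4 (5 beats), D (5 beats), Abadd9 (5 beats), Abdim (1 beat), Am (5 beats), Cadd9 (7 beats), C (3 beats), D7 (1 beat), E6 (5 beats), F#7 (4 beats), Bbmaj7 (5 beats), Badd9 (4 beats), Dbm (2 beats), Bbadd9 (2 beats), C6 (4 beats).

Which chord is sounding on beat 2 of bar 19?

Beat 2 of bar 19 is beat (19−1)×2 + 2 = 38 overall.
Running totals: D6 ends at 2, Gsus4 ends at 7, D ends at 12, Abadd9 ends at 17, Abdim ends at 18, Am ends at 23, Cadd9 ends at 30, C ends at 33, D7 ends at 34, E6 ends at 39.
Beat 38 falls within E6.

E6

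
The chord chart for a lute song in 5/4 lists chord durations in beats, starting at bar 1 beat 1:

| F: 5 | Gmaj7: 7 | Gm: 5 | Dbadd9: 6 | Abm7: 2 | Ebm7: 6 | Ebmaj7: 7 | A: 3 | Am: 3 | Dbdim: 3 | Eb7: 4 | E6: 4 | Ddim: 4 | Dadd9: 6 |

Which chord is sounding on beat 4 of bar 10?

Beat 4 of bar 10 is beat (10−1)×5 + 4 = 49 overall.
Running totals: F ends at 5, Gmaj7 ends at 12, Gm ends at 17, Dbadd9 ends at 23, Abm7 ends at 25, Ebm7 ends at 31, Ebmaj7 ends at 38, A ends at 41, Am ends at 44, Dbdim ends at 47, Eb7 ends at 51.
Beat 49 falls within Eb7.

Eb7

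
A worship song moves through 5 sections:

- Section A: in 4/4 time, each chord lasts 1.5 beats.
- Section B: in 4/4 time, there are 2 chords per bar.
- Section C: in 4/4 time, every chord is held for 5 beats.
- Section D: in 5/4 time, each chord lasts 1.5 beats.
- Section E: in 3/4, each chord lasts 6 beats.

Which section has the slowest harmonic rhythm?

A: 4/1.5 = 8/3 chords/bar.
B: 4/2 = 2 chords/bar.
C: 4/5 = 0.8 chords/bar.
D: 5/1.5 = 10/3 chords/bar.
E: 3/6 = 0.5 chords/bar.
Slowest is E at 0.5 chords/bar.

Section E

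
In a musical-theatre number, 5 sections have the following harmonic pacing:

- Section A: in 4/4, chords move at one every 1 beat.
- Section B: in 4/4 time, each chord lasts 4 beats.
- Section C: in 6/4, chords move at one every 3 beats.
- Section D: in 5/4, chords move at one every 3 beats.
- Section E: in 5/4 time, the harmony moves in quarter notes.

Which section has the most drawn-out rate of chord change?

Section B

A: each chord is 1 beat in 4/4, so 4 per bar.
B: each chord is 4 beats in 4/4, so 1 per bar.
C: each chord is 3 beats in 6/4, so 2 per bar.
D: each chord is 3 beats in 5/4, so 5/3 per bar.
E: each chord is 1 beat in 5/4, so 5 per bar.
Slowest is B at 1 chords/bar.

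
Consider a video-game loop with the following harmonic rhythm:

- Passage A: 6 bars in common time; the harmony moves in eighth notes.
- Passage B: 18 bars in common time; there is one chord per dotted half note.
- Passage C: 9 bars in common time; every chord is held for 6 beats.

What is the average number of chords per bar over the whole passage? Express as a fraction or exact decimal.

26/11 chords per bar

A: 6 × 4 = 24 beats ÷ 0.5 = 48 chords.
B: 18 × 4 = 72 beats ÷ 3 = 24 chords.
C: 9 × 4 = 36 beats ÷ 6 = 6 chords.
Overall: 78 chords over 33 bars → 78/33 = 26/11 chords per bar.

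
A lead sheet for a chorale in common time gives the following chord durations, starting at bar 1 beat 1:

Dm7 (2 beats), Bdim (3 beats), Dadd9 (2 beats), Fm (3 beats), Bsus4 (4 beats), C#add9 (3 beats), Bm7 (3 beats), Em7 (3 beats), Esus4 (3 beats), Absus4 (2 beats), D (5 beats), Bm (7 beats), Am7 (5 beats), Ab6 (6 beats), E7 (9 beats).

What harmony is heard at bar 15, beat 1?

Beat 1 of bar 15 is beat (15−1)×4 + 1 = 57 overall.
Running totals: Dm7 ends at 2, Bdim ends at 5, Dadd9 ends at 7, Fm ends at 10, Bsus4 ends at 14, C#add9 ends at 17, Bm7 ends at 20, Em7 ends at 23, Esus4 ends at 26, Absus4 ends at 28, D ends at 33, Bm ends at 40, Am7 ends at 45, Ab6 ends at 51, E7 ends at 60.
Beat 57 falls within E7.

E7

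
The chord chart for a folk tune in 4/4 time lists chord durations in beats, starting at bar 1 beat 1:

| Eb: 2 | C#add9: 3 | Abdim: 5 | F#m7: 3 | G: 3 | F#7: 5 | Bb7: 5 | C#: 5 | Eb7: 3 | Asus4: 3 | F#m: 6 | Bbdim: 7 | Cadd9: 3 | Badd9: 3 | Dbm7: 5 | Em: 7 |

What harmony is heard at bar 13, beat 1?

Bbdim

Beat 1 of bar 13 is beat (13−1)×4 + 1 = 49 overall.
Running totals: Eb ends at 2, C#add9 ends at 5, Abdim ends at 10, F#m7 ends at 13, G ends at 16, F#7 ends at 21, Bb7 ends at 26, C# ends at 31, Eb7 ends at 34, Asus4 ends at 37, F#m ends at 43, Bbdim ends at 50.
Beat 49 falls within Bbdim.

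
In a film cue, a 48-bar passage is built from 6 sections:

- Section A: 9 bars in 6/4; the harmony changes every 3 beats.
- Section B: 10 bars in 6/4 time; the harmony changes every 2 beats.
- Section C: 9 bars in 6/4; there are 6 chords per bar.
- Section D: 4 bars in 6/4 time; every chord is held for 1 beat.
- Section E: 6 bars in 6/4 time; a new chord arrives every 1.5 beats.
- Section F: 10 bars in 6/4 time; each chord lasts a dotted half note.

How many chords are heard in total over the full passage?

170 chords

A: 9·6 = 54 beats, 54/3 = 18 chords.
B: 10·6 = 60 beats, 60/2 = 30 chords.
C: 9·6 = 54 beats, 54/1 = 54 chords.
D: 4·6 = 24 beats, 24/1 = 24 chords.
E: 6·6 = 36 beats, 36/1.5 = 24 chords.
F: 10·6 = 60 beats, 60/3 = 20 chords.
Total: 18 + 30 + 54 + 24 + 24 + 20 = 170.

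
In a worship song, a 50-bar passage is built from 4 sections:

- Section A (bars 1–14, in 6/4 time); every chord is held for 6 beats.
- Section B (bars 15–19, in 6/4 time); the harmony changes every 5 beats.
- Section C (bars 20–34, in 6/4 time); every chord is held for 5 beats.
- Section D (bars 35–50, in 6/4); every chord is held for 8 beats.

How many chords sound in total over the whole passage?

A: 14 bars × 6 beats = 84 beats; 6 beats/chord → 14 chords.
B: 5 bars × 6 beats = 30 beats; 5 beats/chord → 6 chords.
C: 15 bars × 6 beats = 90 beats; 5 beats/chord → 18 chords.
D: 16 bars × 6 beats = 96 beats; 8 beats/chord → 12 chords.
Total: 14 + 6 + 18 + 12 = 50.

50 chords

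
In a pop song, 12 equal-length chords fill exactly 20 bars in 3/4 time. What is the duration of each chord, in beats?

5 beats

20 bars × 3 beats/bar = 60 beats total.
60 beats ÷ 12 chords = 5 beats per chord.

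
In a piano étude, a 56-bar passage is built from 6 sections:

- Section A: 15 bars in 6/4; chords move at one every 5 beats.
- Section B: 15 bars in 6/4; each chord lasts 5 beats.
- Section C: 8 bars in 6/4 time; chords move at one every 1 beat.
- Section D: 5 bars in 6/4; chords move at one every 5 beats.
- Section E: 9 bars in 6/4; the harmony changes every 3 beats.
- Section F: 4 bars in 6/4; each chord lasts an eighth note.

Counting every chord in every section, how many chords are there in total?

A: 15 bars × 6 beats = 90 beats; 5 beats/chord → 18 chords.
B: 15 bars × 6 beats = 90 beats; 5 beats/chord → 18 chords.
C: 8 bars × 6 beats = 48 beats; 1 beat/chord → 48 chords.
D: 5 bars × 6 beats = 30 beats; 5 beats/chord → 6 chords.
E: 9 bars × 6 beats = 54 beats; 3 beats/chord → 18 chords.
F: 4 bars × 6 beats = 24 beats; 0.5 beats/chord → 48 chords.
Total: 18 + 18 + 48 + 6 + 18 + 48 = 156.

156 chords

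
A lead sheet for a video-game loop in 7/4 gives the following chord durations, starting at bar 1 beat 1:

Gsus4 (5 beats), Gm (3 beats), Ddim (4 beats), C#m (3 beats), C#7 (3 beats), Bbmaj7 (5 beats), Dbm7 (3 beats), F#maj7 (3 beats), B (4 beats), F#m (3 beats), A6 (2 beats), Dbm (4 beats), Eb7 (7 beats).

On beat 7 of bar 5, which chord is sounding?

Beat 7 of bar 5 is beat (5−1)×7 + 7 = 35 overall.
Running totals: Gsus4 ends at 5, Gm ends at 8, Ddim ends at 12, C#m ends at 15, C#7 ends at 18, Bbmaj7 ends at 23, Dbm7 ends at 26, F#maj7 ends at 29, B ends at 33, F#m ends at 36.
Beat 35 falls within F#m.

F#m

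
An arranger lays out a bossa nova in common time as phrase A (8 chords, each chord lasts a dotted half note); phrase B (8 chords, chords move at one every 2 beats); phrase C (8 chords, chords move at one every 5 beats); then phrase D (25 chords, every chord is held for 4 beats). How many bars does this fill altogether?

45 bars

A: 8 × 3 = 24 beats = 6 bars.
B: 8 × 2 = 16 beats = 4 bars.
C: 8 × 5 = 40 beats = 10 bars.
D: 25 × 4 = 100 beats = 25 bars.
Total: 6 + 4 + 10 + 25 = 45 bars.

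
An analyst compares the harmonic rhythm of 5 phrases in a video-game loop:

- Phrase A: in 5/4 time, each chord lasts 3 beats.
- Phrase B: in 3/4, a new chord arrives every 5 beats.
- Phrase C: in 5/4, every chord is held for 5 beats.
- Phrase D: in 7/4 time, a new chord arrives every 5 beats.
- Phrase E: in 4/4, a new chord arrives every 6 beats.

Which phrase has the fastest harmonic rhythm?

A: 5/3 = 5/3 chords/bar.
B: 3/5 = 0.6 chords/bar.
C: 5/5 = 1 chord/bar.
D: 7/5 = 1.4 chords/bar.
E: 4/6 = 2/3 chords/bar.
Fastest is A at 5/3 chords/bar.

Phrase A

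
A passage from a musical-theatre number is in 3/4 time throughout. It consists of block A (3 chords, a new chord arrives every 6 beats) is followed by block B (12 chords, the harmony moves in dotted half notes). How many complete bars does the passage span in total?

18 bars

A: 3 × 6 = 18 beats = 6 bars.
B: 12 × 3 = 36 beats = 12 bars.
Total: 6 + 12 = 18 bars.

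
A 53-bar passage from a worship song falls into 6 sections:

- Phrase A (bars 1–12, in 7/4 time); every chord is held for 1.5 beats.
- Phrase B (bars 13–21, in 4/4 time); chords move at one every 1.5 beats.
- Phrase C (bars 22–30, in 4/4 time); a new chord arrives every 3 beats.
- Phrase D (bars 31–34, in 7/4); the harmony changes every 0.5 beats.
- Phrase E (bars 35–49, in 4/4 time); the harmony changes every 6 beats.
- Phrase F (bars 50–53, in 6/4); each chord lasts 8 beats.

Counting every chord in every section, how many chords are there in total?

161 chords

A has 84 beats and chords last 1.5 each, so 56 chords.
B has 36 beats and chords last 1.5 each, so 24 chords.
C has 36 beats and chords last 3 each, so 12 chords.
D has 28 beats and chords last 0.5 each, so 56 chords.
E has 60 beats and chords last 6 each, so 10 chords.
F has 24 beats and chords last 8 each, so 3 chords.
Total: 56 + 24 + 12 + 56 + 10 + 3 = 161.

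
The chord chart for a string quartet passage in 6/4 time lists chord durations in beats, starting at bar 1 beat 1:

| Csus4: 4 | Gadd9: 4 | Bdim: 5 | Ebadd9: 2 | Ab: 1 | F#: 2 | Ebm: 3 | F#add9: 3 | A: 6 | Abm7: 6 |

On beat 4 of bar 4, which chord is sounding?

F#add9

Beat 4 of bar 4 is beat (4−1)×6 + 4 = 22 overall.
Running totals: Csus4 ends at 4, Gadd9 ends at 8, Bdim ends at 13, Ebadd9 ends at 15, Ab ends at 16, F# ends at 18, Ebm ends at 21, F#add9 ends at 24.
Beat 22 falls within F#add9.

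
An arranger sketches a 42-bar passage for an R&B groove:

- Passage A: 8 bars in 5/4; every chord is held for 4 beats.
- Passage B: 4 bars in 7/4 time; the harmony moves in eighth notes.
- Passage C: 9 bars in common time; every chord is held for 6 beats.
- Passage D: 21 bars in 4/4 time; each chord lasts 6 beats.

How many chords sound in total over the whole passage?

86 chords

A: 8·5 = 40 beats, 40/4 = 10 chords.
B: 4·7 = 28 beats, 28/0.5 = 56 chords.
C: 9·4 = 36 beats, 36/6 = 6 chords.
D: 21·4 = 84 beats, 84/6 = 14 chords.
Total: 10 + 56 + 6 + 14 = 86.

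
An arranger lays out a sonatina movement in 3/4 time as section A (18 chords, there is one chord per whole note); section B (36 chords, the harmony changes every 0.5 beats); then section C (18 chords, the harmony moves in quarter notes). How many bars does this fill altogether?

A: 18 × 4 = 72 beats = 24 bars.
B: 36 × 0.5 = 18 beats = 6 bars.
C: 18 × 1 = 18 beats = 6 bars.
Total: 24 + 6 + 6 = 36 bars.

36 bars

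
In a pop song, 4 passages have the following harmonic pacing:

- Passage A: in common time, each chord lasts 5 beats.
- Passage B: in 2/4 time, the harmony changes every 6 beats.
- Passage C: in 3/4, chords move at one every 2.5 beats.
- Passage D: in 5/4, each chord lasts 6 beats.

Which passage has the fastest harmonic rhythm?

A: 4 beats/bar ÷ 5 beats/chord = 0.8 chords/bar.
B: 2 beats/bar ÷ 6 beats/chord = 1/3 chords/bar.
C: 3 beats/bar ÷ 2.5 beats/chord = 1.2 chords/bar.
D: 5 beats/bar ÷ 6 beats/chord = 5/6 chords/bar.
Fastest is C at 1.2 chords/bar.

Passage C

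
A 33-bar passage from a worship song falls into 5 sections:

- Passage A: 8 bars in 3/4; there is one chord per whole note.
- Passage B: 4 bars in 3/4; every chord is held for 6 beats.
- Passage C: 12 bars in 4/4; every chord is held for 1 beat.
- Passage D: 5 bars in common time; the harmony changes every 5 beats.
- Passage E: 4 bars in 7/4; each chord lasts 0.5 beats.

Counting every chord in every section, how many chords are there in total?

A: 8·3 = 24 beats, 24/4 = 6 chords.
B: 4·3 = 12 beats, 12/6 = 2 chords.
C: 12·4 = 48 beats, 48/1 = 48 chords.
D: 5·4 = 20 beats, 20/5 = 4 chords.
E: 4·7 = 28 beats, 28/0.5 = 56 chords.
Total: 6 + 2 + 48 + 4 + 56 = 116.

116 chords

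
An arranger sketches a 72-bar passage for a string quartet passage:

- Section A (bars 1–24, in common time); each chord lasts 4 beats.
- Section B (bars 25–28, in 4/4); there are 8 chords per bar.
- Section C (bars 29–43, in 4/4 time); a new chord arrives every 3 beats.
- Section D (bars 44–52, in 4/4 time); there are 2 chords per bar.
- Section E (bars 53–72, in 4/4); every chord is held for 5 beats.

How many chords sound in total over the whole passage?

A has 96 beats and chords last 4 each, so 24 chords.
B has 16 beats and chords last 0.5 each, so 32 chords.
C has 60 beats and chords last 3 each, so 20 chords.
D has 36 beats and chords last 2 each, so 18 chords.
E has 80 beats and chords last 5 each, so 16 chords.
Total: 24 + 32 + 20 + 18 + 16 = 110.

110 chords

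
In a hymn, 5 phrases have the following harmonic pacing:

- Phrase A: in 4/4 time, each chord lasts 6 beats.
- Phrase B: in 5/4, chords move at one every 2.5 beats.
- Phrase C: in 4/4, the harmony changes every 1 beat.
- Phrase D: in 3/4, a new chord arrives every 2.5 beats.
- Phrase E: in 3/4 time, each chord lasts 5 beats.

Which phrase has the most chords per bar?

Phrase C

A: each chord is 6 beats in 4/4, so 2/3 per bar.
B: each chord is 2.5 beats in 5/4, so 2 per bar.
C: each chord is 1 beat in 4/4, so 4 per bar.
D: each chord is 2.5 beats in 3/4, so 1.2 per bar.
E: each chord is 5 beats in 3/4, so 0.6 per bar.
Fastest is C at 4 chords/bar.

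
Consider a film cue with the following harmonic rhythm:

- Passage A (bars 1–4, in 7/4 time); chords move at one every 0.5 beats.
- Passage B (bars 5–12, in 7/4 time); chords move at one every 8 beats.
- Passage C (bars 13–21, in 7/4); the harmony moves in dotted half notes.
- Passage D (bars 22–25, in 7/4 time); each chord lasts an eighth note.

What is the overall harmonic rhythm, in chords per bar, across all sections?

5.6 chords per bar

A: 4 × 7 = 28 beats ÷ 0.5 = 56 chords.
B: 8 × 7 = 56 beats ÷ 8 = 7 chords.
C: 9 × 7 = 63 beats ÷ 3 = 21 chords.
D: 4 × 7 = 28 beats ÷ 0.5 = 56 chords.
Overall: 140 chords over 25 bars → 140/25 = 5.6 chords per bar.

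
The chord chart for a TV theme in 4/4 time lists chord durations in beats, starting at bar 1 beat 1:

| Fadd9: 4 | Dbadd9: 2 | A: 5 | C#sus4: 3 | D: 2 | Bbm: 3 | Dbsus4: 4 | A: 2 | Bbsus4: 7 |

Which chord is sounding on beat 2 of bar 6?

Dbsus4

Beat 2 of bar 6 is beat (6−1)×4 + 2 = 22 overall.
Running totals: Fadd9 ends at 4, Dbadd9 ends at 6, A ends at 11, C#sus4 ends at 14, D ends at 16, Bbm ends at 19, Dbsus4 ends at 23.
Beat 22 falls within Dbsus4.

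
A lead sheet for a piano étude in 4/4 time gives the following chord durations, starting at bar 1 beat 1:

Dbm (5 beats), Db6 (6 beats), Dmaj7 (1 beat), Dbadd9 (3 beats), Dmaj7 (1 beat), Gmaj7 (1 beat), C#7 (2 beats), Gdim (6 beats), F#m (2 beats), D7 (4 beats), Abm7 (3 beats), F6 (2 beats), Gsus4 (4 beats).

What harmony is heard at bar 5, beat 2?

Beat 2 of bar 5 is beat (5−1)×4 + 2 = 18 overall.
Running totals: Dbm ends at 5, Db6 ends at 11, Dmaj7 ends at 12, Dbadd9 ends at 15, Dmaj7 ends at 16, Gmaj7 ends at 17, C#7 ends at 19.
Beat 18 falls within C#7.

C#7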